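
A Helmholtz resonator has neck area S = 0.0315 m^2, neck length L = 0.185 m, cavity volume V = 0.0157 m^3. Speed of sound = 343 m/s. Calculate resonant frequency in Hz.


Given values:
  S = 0.0315 m^2, L = 0.185 m, V = 0.0157 m^3, c = 343 m/s
Formula: f = (c / (2*pi)) * sqrt(S / (V * L))
Compute V * L = 0.0157 * 0.185 = 0.0029045
Compute S / (V * L) = 0.0315 / 0.0029045 = 10.8452
Compute sqrt(10.8452) = 3.293205
Compute c / (2*pi) = 343 / 6.283185 = 54.590148
f = 54.590148 * 3.293205 = 179.78

179.78 Hz


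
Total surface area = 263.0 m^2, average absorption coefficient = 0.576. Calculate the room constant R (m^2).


Given values:
  S = 263.0 m^2, alpha = 0.576
Formula: R = S * alpha / (1 - alpha)
Numerator: 263.0 * 0.576 = 151.488
Denominator: 1 - 0.576 = 0.424
R = 151.488 / 0.424 = 357.28

357.28 m^2


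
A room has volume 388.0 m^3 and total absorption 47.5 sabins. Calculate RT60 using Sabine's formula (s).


Given values:
  V = 388.0 m^3
  A = 47.5 sabins
Formula: RT60 = 0.161 * V / A
Numerator: 0.161 * 388.0 = 62.468
RT60 = 62.468 / 47.5 = 1.315

1.315 s


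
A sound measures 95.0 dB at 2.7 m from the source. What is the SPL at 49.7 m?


Given values:
  SPL1 = 95.0 dB, r1 = 2.7 m, r2 = 49.7 m
Formula: SPL2 = SPL1 - 20 * log10(r2 / r1)
Compute ratio: r2 / r1 = 49.7 / 2.7 = 18.4074
Compute log10: log10(18.4074) = 1.264992
Compute drop: 20 * 1.264992 = 25.2998
SPL2 = 95.0 - 25.2998 = 69.7

69.7 dB


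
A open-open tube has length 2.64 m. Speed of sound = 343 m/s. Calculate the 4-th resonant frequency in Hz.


Given values:
  Tube type: open-open, L = 2.64 m, c = 343 m/s, n = 4
Formula: f_n = n * c / (2 * L)
Compute 2 * L = 2 * 2.64 = 5.28
f = 4 * 343 / 5.28
f = 259.85

259.85 Hz


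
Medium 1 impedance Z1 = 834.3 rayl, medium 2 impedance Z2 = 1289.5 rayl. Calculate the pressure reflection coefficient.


Given values:
  Z1 = 834.3 rayl, Z2 = 1289.5 rayl
Formula: R = (Z2 - Z1) / (Z2 + Z1)
Numerator: Z2 - Z1 = 1289.5 - 834.3 = 455.2
Denominator: Z2 + Z1 = 1289.5 + 834.3 = 2123.8
R = 455.2 / 2123.8 = 0.2143

0.2143


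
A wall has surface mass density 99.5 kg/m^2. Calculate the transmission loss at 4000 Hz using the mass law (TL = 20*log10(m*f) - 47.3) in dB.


Given values:
  m = 99.5 kg/m^2, f = 4000 Hz
Formula: TL = 20 * log10(m * f) - 47.3
Compute m * f = 99.5 * 4000 = 398000.0
Compute log10(398000.0) = 5.599883
Compute 20 * 5.599883 = 111.9977
TL = 111.9977 - 47.3 = 64.7

64.7 dB


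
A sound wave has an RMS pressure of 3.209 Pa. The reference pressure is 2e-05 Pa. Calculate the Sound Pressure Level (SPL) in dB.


Given values:
  p = 3.209 Pa
  p_ref = 2e-05 Pa
Formula: SPL = 20 * log10(p / p_ref)
Compute ratio: p / p_ref = 3.209 / 2e-05 = 160450
Compute log10: log10(160450) = 5.20534
Multiply: SPL = 20 * 5.20534 = 104.11

104.11 dB


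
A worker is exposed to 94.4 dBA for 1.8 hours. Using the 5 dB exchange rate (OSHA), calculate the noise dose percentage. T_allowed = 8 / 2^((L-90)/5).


Given values:
  L = 94.4 dBA, T = 1.8 hours
Formula: T_allowed = 8 / 2^((L - 90) / 5)
Compute exponent: (94.4 - 90) / 5 = 0.88
Compute 2^(0.88) = 1.840375
T_allowed = 8 / 1.840375 = 4.34694 hours
Dose = (T / T_allowed) * 100
Dose = (1.8 / 4.34694) * 100 = 41.41

41.41 %


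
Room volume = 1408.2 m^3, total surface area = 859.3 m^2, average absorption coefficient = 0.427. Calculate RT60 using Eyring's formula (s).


Given values:
  V = 1408.2 m^3, S = 859.3 m^2, alpha = 0.427
Formula: RT60 = 0.161 * V / (-S * ln(1 - alpha))
Compute ln(1 - 0.427) = ln(0.573) = -0.55687
Denominator: -859.3 * -0.55687 = 478.5184
Numerator: 0.161 * 1408.2 = 226.7202
RT60 = 226.7202 / 478.5184 = 0.474

0.474 s


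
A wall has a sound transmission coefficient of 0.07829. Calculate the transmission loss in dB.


Given values:
  tau = 0.07829
Formula: TL = 10 * log10(1 / tau)
Compute 1 / tau = 1 / 0.07829 = 12.773
Compute log10(12.773) = 1.106293
TL = 10 * 1.106293 = 11.06

11.06 dB


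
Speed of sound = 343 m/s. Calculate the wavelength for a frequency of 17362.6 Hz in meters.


Given values:
  c = 343 m/s, f = 17362.6 Hz
Formula: lambda = c / f
lambda = 343 / 17362.6
lambda = 0.0198

0.0198 m


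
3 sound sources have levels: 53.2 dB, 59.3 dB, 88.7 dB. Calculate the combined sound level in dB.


Formula: L_total = 10 * log10( sum(10^(Li/10)) )
  Source 1: 10^(53.2/10) = 208929.6131
  Source 2: 10^(59.3/10) = 851138.0382
  Source 3: 10^(88.7/10) = 741310241.3009
Sum of linear values = 742370308.9522
L_total = 10 * log10(742370308.9522) = 88.71

88.71 dB


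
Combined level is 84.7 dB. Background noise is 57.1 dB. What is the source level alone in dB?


Given values:
  L_total = 84.7 dB, L_bg = 57.1 dB
Formula: L_source = 10 * log10(10^(L_total/10) - 10^(L_bg/10))
Convert to linear:
  10^(84.7/10) = 295120922.6666
  10^(57.1/10) = 512861.384
Difference: 295120922.6666 - 512861.384 = 294608061.2826
L_source = 10 * log10(294608061.2826) = 84.69

84.69 dB


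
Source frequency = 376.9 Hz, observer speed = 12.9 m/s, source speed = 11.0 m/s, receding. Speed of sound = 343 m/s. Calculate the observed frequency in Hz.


Given values:
  f_s = 376.9 Hz, v_o = 12.9 m/s, v_s = 11.0 m/s
  Direction: receding
Formula: f_o = f_s * (c - v_o) / (c + v_s)
Numerator: c - v_o = 343 - 12.9 = 330.1
Denominator: c + v_s = 343 + 11.0 = 354.0
f_o = 376.9 * 330.1 / 354.0 = 351.45

351.45 Hz


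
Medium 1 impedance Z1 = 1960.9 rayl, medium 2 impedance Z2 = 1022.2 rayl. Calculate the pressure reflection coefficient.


Given values:
  Z1 = 1960.9 rayl, Z2 = 1022.2 rayl
Formula: R = (Z2 - Z1) / (Z2 + Z1)
Numerator: Z2 - Z1 = 1022.2 - 1960.9 = -938.7
Denominator: Z2 + Z1 = 1022.2 + 1960.9 = 2983.1
R = -938.7 / 2983.1 = -0.3147

-0.3147


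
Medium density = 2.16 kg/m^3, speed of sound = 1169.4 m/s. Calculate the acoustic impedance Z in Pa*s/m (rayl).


Given values:
  rho = 2.16 kg/m^3
  c = 1169.4 m/s
Formula: Z = rho * c
Z = 2.16 * 1169.4
Z = 2525.9

2525.9 rayl


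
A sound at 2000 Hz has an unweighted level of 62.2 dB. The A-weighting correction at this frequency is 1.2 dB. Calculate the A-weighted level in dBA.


Given values:
  SPL = 62.2 dB
  A-weighting at 2000 Hz = 1.2 dB
Formula: L_A = SPL + A_weight
L_A = 62.2 + (1.2)
L_A = 63.4

63.4 dBA


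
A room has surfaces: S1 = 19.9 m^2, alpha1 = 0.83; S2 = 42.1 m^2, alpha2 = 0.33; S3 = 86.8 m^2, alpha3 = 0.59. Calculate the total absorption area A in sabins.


Given surfaces:
  Surface 1: 19.9 * 0.83 = 16.517
  Surface 2: 42.1 * 0.33 = 13.893
  Surface 3: 86.8 * 0.59 = 51.212
Formula: A = sum(Si * alpha_i)
A = 16.517 + 13.893 + 51.212
A = 81.62

81.62 sabins


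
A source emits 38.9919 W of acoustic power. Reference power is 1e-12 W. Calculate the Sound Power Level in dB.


Given values:
  W = 38.9919 W
  W_ref = 1e-12 W
Formula: SWL = 10 * log10(W / W_ref)
Compute ratio: W / W_ref = 38991900000000
Compute log10: log10(38991900000000) = 13.590974
Multiply: SWL = 10 * 13.590974 = 135.91

135.91 dB


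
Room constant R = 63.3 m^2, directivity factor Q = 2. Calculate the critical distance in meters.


Given values:
  R = 63.3 m^2, Q = 2
Formula: d_c = 0.141 * sqrt(Q * R)
Compute Q * R = 2 * 63.3 = 126.6
Compute sqrt(126.6) = 11.2517
d_c = 0.141 * 11.2517 = 1.586

1.586 m


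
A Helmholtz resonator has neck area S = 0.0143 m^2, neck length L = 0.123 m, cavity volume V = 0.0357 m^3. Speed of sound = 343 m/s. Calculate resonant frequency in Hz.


Given values:
  S = 0.0143 m^2, L = 0.123 m, V = 0.0357 m^3, c = 343 m/s
Formula: f = (c / (2*pi)) * sqrt(S / (V * L))
Compute V * L = 0.0357 * 0.123 = 0.0043911
Compute S / (V * L) = 0.0143 / 0.0043911 = 3.2566
Compute sqrt(3.2566) = 1.804605
Compute c / (2*pi) = 343 / 6.283185 = 54.590148
f = 54.590148 * 1.804605 = 98.51

98.51 Hz


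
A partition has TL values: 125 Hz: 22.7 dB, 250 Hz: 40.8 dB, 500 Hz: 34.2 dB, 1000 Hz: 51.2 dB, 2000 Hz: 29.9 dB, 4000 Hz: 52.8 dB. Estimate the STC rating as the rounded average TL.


Given TL values at each frequency:
  125 Hz: 22.7 dB
  250 Hz: 40.8 dB
  500 Hz: 34.2 dB
  1000 Hz: 51.2 dB
  2000 Hz: 29.9 dB
  4000 Hz: 52.8 dB
Formula: STC ~ round(average of TL values)
Sum = 22.7 + 40.8 + 34.2 + 51.2 + 29.9 + 52.8 = 231.6
Average = 231.6 / 6 = 38.6
Rounded: 39

39


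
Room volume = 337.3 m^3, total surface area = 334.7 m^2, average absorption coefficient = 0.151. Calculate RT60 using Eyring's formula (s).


Given values:
  V = 337.3 m^3, S = 334.7 m^2, alpha = 0.151
Formula: RT60 = 0.161 * V / (-S * ln(1 - alpha))
Compute ln(1 - 0.151) = ln(0.849) = -0.163696
Denominator: -334.7 * -0.163696 = 54.7891
Numerator: 0.161 * 337.3 = 54.3053
RT60 = 54.3053 / 54.7891 = 0.991

0.991 s


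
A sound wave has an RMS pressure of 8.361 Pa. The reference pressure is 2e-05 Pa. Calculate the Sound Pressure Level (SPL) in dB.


Given values:
  p = 8.361 Pa
  p_ref = 2e-05 Pa
Formula: SPL = 20 * log10(p / p_ref)
Compute ratio: p / p_ref = 8.361 / 2e-05 = 418050
Compute log10: log10(418050) = 5.621228
Multiply: SPL = 20 * 5.621228 = 112.42

112.42 dB


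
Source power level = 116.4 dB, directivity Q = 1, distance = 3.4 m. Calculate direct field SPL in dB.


Given values:
  Lw = 116.4 dB, Q = 1, r = 3.4 m
Formula: SPL = Lw + 10 * log10(Q / (4 * pi * r^2))
Compute 4 * pi * r^2 = 4 * pi * 3.4^2 = 145.2672
Compute Q / denom = 1 / 145.2672 = 0.00688387
Compute 10 * log10(0.00688387) = -21.6217
SPL = 116.4 + (-21.6217) = 94.78

94.78 dB


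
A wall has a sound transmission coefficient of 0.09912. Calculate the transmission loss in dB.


Given values:
  tau = 0.09912
Formula: TL = 10 * log10(1 / tau)
Compute 1 / tau = 1 / 0.09912 = 10.0888
Compute log10(10.0888) = 1.00384
TL = 10 * 1.00384 = 10.04

10.04 dB


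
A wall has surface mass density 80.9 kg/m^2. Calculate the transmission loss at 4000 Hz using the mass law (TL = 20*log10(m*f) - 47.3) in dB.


Given values:
  m = 80.9 kg/m^2, f = 4000 Hz
Formula: TL = 20 * log10(m * f) - 47.3
Compute m * f = 80.9 * 4000 = 323600.0
Compute log10(323600.0) = 5.510009
Compute 20 * 5.510009 = 110.2002
TL = 110.2002 - 47.3 = 62.9

62.9 dB


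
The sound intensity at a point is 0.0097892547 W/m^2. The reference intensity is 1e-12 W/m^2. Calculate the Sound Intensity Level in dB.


Given values:
  I = 0.0097892547 W/m^2
  I_ref = 1e-12 W/m^2
Formula: SIL = 10 * log10(I / I_ref)
Compute ratio: I / I_ref = 9789254700
Compute log10: log10(9789254700) = 9.99075
Multiply: SIL = 10 * 9.99075 = 99.91

99.91 dB


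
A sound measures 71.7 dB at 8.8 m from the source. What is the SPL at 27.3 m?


Given values:
  SPL1 = 71.7 dB, r1 = 8.8 m, r2 = 27.3 m
Formula: SPL2 = SPL1 - 20 * log10(r2 / r1)
Compute ratio: r2 / r1 = 27.3 / 8.8 = 3.1023
Compute log10: log10(3.1023) = 0.491684
Compute drop: 20 * 0.491684 = 9.8337
SPL2 = 71.7 - 9.8337 = 61.87

61.87 dB


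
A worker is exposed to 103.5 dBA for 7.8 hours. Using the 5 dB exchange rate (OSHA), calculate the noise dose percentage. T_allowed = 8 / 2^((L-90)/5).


Given values:
  L = 103.5 dBA, T = 7.8 hours
Formula: T_allowed = 8 / 2^((L - 90) / 5)
Compute exponent: (103.5 - 90) / 5 = 2.7
Compute 2^(2.7) = 6.498019
T_allowed = 8 / 6.498019 = 1.231144 hours
Dose = (T / T_allowed) * 100
Dose = (7.8 / 1.231144) * 100 = 633.56

633.56 %


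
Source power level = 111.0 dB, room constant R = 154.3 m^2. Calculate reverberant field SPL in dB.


Given values:
  Lw = 111.0 dB, R = 154.3 m^2
Formula: SPL = Lw + 10 * log10(4 / R)
Compute 4 / R = 4 / 154.3 = 0.025924
Compute 10 * log10(0.025924) = -15.863
SPL = 111.0 + (-15.863) = 95.14

95.14 dB


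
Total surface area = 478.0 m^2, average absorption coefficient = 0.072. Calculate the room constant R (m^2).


Given values:
  S = 478.0 m^2, alpha = 0.072
Formula: R = S * alpha / (1 - alpha)
Numerator: 478.0 * 0.072 = 34.416
Denominator: 1 - 0.072 = 0.928
R = 34.416 / 0.928 = 37.09

37.09 m^2


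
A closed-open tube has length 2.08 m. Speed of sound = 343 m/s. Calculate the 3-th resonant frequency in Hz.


Given values:
  Tube type: closed-open, L = 2.08 m, c = 343 m/s, n = 3
Formula: f_n = (2n - 1) * c / (4 * L)
Compute 2n - 1 = 2*3 - 1 = 5
Compute 4 * L = 4 * 2.08 = 8.32
f = 5 * 343 / 8.32
f = 206.13

206.13 Hz


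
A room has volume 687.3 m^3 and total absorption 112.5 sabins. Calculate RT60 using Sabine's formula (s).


Given values:
  V = 687.3 m^3
  A = 112.5 sabins
Formula: RT60 = 0.161 * V / A
Numerator: 0.161 * 687.3 = 110.6553
RT60 = 110.6553 / 112.5 = 0.984

0.984 s


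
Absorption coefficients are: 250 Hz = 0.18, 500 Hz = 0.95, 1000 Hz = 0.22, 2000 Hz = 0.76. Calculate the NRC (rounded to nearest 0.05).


Given values:
  a_250 = 0.18, a_500 = 0.95
  a_1000 = 0.22, a_2000 = 0.76
Formula: NRC = (a250 + a500 + a1000 + a2000) / 4
Sum = 0.18 + 0.95 + 0.22 + 0.76 = 2.11
NRC = 2.11 / 4 = 0.5275
Rounded to nearest 0.05: 0.55

0.55


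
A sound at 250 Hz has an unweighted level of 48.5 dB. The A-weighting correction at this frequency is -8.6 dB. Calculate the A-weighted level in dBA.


Given values:
  SPL = 48.5 dB
  A-weighting at 250 Hz = -8.6 dB
Formula: L_A = SPL + A_weight
L_A = 48.5 + (-8.6)
L_A = 39.9

39.9 dBA


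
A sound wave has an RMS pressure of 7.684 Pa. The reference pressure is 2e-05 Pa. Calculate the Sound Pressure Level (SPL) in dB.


Given values:
  p = 7.684 Pa
  p_ref = 2e-05 Pa
Formula: SPL = 20 * log10(p / p_ref)
Compute ratio: p / p_ref = 7.684 / 2e-05 = 384200
Compute log10: log10(384200) = 5.584557
Multiply: SPL = 20 * 5.584557 = 111.69

111.69 dB


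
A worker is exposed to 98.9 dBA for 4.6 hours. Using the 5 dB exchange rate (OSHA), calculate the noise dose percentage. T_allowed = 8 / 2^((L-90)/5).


Given values:
  L = 98.9 dBA, T = 4.6 hours
Formula: T_allowed = 8 / 2^((L - 90) / 5)
Compute exponent: (98.9 - 90) / 5 = 1.78
Compute 2^(1.78) = 3.434262
T_allowed = 8 / 3.434262 = 2.329467 hours
Dose = (T / T_allowed) * 100
Dose = (4.6 / 2.329467) * 100 = 197.47

197.47 %


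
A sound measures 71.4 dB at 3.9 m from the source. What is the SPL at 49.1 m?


Given values:
  SPL1 = 71.4 dB, r1 = 3.9 m, r2 = 49.1 m
Formula: SPL2 = SPL1 - 20 * log10(r2 / r1)
Compute ratio: r2 / r1 = 49.1 / 3.9 = 12.5897
Compute log10: log10(12.5897) = 1.100015
Compute drop: 20 * 1.100015 = 22.0003
SPL2 = 71.4 - 22.0003 = 49.4

49.4 dB


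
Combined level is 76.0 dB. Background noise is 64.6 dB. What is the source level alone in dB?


Given values:
  L_total = 76.0 dB, L_bg = 64.6 dB
Formula: L_source = 10 * log10(10^(L_total/10) - 10^(L_bg/10))
Convert to linear:
  10^(76.0/10) = 39810717.0553
  10^(64.6/10) = 2884031.5031
Difference: 39810717.0553 - 2884031.5031 = 36926685.5522
L_source = 10 * log10(36926685.5522) = 75.67

75.67 dB


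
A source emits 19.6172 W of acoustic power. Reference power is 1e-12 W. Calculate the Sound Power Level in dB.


Given values:
  W = 19.6172 W
  W_ref = 1e-12 W
Formula: SWL = 10 * log10(W / W_ref)
Compute ratio: W / W_ref = 19617200000000
Compute log10: log10(19617200000000) = 13.292637
Multiply: SWL = 10 * 13.292637 = 132.93

132.93 dB


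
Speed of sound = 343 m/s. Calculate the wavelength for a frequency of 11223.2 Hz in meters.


Given values:
  c = 343 m/s, f = 11223.2 Hz
Formula: lambda = c / f
lambda = 343 / 11223.2
lambda = 0.0306

0.0306 m


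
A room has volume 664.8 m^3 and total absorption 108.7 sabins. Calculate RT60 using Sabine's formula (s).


Given values:
  V = 664.8 m^3
  A = 108.7 sabins
Formula: RT60 = 0.161 * V / A
Numerator: 0.161 * 664.8 = 107.0328
RT60 = 107.0328 / 108.7 = 0.985

0.985 s


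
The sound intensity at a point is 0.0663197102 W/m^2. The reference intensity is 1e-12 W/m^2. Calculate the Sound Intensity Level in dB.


Given values:
  I = 0.0663197102 W/m^2
  I_ref = 1e-12 W/m^2
Formula: SIL = 10 * log10(I / I_ref)
Compute ratio: I / I_ref = 66319710200
Compute log10: log10(66319710200) = 10.821643
Multiply: SIL = 10 * 10.821643 = 108.22

108.22 dB


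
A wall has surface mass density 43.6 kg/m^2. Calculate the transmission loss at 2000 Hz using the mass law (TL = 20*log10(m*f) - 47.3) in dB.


Given values:
  m = 43.6 kg/m^2, f = 2000 Hz
Formula: TL = 20 * log10(m * f) - 47.3
Compute m * f = 43.6 * 2000 = 87200.0
Compute log10(87200.0) = 4.940516
Compute 20 * 4.940516 = 98.8103
TL = 98.8103 - 47.3 = 51.51

51.51 dB


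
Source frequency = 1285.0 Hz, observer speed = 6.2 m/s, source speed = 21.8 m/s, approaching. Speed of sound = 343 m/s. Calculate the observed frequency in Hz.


Given values:
  f_s = 1285.0 Hz, v_o = 6.2 m/s, v_s = 21.8 m/s
  Direction: approaching
Formula: f_o = f_s * (c + v_o) / (c - v_s)
Numerator: c + v_o = 343 + 6.2 = 349.2
Denominator: c - v_s = 343 - 21.8 = 321.2
f_o = 1285.0 * 349.2 / 321.2 = 1397.02

1397.02 Hz


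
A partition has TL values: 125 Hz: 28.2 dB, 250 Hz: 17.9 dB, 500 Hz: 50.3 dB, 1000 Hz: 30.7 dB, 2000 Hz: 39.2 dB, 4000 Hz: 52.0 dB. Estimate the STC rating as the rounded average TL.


Given TL values at each frequency:
  125 Hz: 28.2 dB
  250 Hz: 17.9 dB
  500 Hz: 50.3 dB
  1000 Hz: 30.7 dB
  2000 Hz: 39.2 dB
  4000 Hz: 52.0 dB
Formula: STC ~ round(average of TL values)
Sum = 28.2 + 17.9 + 50.3 + 30.7 + 39.2 + 52.0 = 218.3
Average = 218.3 / 6 = 36.38
Rounded: 36

36


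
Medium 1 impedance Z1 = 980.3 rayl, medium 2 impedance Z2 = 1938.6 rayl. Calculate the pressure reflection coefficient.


Given values:
  Z1 = 980.3 rayl, Z2 = 1938.6 rayl
Formula: R = (Z2 - Z1) / (Z2 + Z1)
Numerator: Z2 - Z1 = 1938.6 - 980.3 = 958.3
Denominator: Z2 + Z1 = 1938.6 + 980.3 = 2918.9
R = 958.3 / 2918.9 = 0.3283

0.3283


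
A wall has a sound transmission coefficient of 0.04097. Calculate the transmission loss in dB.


Given values:
  tau = 0.04097
Formula: TL = 10 * log10(1 / tau)
Compute 1 / tau = 1 / 0.04097 = 24.4081
Compute log10(24.4081) = 1.387534
TL = 10 * 1.387534 = 13.88

13.88 dB


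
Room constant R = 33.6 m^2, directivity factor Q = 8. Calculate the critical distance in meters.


Given values:
  R = 33.6 m^2, Q = 8
Formula: d_c = 0.141 * sqrt(Q * R)
Compute Q * R = 8 * 33.6 = 268.8
Compute sqrt(268.8) = 16.3951
d_c = 0.141 * 16.3951 = 2.312

2.312 m


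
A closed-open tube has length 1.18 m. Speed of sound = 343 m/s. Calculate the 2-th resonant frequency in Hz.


Given values:
  Tube type: closed-open, L = 1.18 m, c = 343 m/s, n = 2
Formula: f_n = (2n - 1) * c / (4 * L)
Compute 2n - 1 = 2*2 - 1 = 3
Compute 4 * L = 4 * 1.18 = 4.72
f = 3 * 343 / 4.72
f = 218.01

218.01 Hz


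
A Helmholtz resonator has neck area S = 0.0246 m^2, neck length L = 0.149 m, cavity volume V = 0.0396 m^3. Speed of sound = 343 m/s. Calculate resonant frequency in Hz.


Given values:
  S = 0.0246 m^2, L = 0.149 m, V = 0.0396 m^3, c = 343 m/s
Formula: f = (c / (2*pi)) * sqrt(S / (V * L))
Compute V * L = 0.0396 * 0.149 = 0.0059004
Compute S / (V * L) = 0.0246 / 0.0059004 = 4.1692
Compute sqrt(4.1692) = 2.041862
Compute c / (2*pi) = 343 / 6.283185 = 54.590148
f = 54.590148 * 2.041862 = 111.47

111.47 Hz


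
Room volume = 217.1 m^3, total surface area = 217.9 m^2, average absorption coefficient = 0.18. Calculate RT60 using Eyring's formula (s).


Given values:
  V = 217.1 m^3, S = 217.9 m^2, alpha = 0.18
Formula: RT60 = 0.161 * V / (-S * ln(1 - alpha))
Compute ln(1 - 0.18) = ln(0.82) = -0.198451
Denominator: -217.9 * -0.198451 = 43.2425
Numerator: 0.161 * 217.1 = 34.9531
RT60 = 34.9531 / 43.2425 = 0.808

0.808 s


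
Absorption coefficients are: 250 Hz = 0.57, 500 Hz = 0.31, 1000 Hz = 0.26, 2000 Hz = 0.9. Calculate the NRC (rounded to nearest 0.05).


Given values:
  a_250 = 0.57, a_500 = 0.31
  a_1000 = 0.26, a_2000 = 0.9
Formula: NRC = (a250 + a500 + a1000 + a2000) / 4
Sum = 0.57 + 0.31 + 0.26 + 0.9 = 2.04
NRC = 2.04 / 4 = 0.51
Rounded to nearest 0.05: 0.5

0.5


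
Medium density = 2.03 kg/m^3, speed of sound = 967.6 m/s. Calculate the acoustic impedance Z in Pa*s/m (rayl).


Given values:
  rho = 2.03 kg/m^3
  c = 967.6 m/s
Formula: Z = rho * c
Z = 2.03 * 967.6
Z = 1964.23

1964.23 rayl


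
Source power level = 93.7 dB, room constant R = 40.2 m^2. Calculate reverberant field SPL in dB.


Given values:
  Lw = 93.7 dB, R = 40.2 m^2
Formula: SPL = Lw + 10 * log10(4 / R)
Compute 4 / R = 4 / 40.2 = 0.099502
Compute 10 * log10(0.099502) = -10.0217
SPL = 93.7 + (-10.0217) = 83.68

83.68 dB


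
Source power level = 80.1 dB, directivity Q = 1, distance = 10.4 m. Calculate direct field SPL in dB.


Given values:
  Lw = 80.1 dB, Q = 1, r = 10.4 m
Formula: SPL = Lw + 10 * log10(Q / (4 * pi * r^2))
Compute 4 * pi * r^2 = 4 * pi * 10.4^2 = 1359.1786
Compute Q / denom = 1 / 1359.1786 = 0.00073574
Compute 10 * log10(0.00073574) = -31.3328
SPL = 80.1 + (-31.3328) = 48.77

48.77 dB


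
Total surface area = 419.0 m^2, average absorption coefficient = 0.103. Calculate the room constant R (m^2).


Given values:
  S = 419.0 m^2, alpha = 0.103
Formula: R = S * alpha / (1 - alpha)
Numerator: 419.0 * 0.103 = 43.157
Denominator: 1 - 0.103 = 0.897
R = 43.157 / 0.897 = 48.11

48.11 m^2


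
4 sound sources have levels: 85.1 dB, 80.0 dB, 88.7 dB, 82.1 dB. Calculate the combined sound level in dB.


Formula: L_total = 10 * log10( sum(10^(Li/10)) )
  Source 1: 10^(85.1/10) = 323593656.9296
  Source 2: 10^(80.0/10) = 100000000.0
  Source 3: 10^(88.7/10) = 741310241.3009
  Source 4: 10^(82.1/10) = 162181009.7359
Sum of linear values = 1327084907.9664
L_total = 10 * log10(1327084907.9664) = 91.23

91.23 dB


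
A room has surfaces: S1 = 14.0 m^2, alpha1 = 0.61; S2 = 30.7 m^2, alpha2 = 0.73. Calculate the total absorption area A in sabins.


Given surfaces:
  Surface 1: 14.0 * 0.61 = 8.54
  Surface 2: 30.7 * 0.73 = 22.411
Formula: A = sum(Si * alpha_i)
A = 8.54 + 22.411
A = 30.95

30.95 sabins


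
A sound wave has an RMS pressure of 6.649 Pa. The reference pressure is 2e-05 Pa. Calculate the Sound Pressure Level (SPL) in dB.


Given values:
  p = 6.649 Pa
  p_ref = 2e-05 Pa
Formula: SPL = 20 * log10(p / p_ref)
Compute ratio: p / p_ref = 6.649 / 2e-05 = 332450
Compute log10: log10(332450) = 5.521726
Multiply: SPL = 20 * 5.521726 = 110.43

110.43 dB


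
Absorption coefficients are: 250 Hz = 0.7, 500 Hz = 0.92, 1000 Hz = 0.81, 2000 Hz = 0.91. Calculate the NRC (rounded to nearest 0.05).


Given values:
  a_250 = 0.7, a_500 = 0.92
  a_1000 = 0.81, a_2000 = 0.91
Formula: NRC = (a250 + a500 + a1000 + a2000) / 4
Sum = 0.7 + 0.92 + 0.81 + 0.91 = 3.34
NRC = 3.34 / 4 = 0.835
Rounded to nearest 0.05: 0.85

0.85


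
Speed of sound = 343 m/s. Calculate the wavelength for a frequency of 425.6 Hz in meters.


Given values:
  c = 343 m/s, f = 425.6 Hz
Formula: lambda = c / f
lambda = 343 / 425.6
lambda = 0.8059

0.8059 m


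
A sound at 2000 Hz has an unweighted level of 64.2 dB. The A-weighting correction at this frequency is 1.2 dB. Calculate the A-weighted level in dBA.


Given values:
  SPL = 64.2 dB
  A-weighting at 2000 Hz = 1.2 dB
Formula: L_A = SPL + A_weight
L_A = 64.2 + (1.2)
L_A = 65.4

65.4 dBA


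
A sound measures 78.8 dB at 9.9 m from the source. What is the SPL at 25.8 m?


Given values:
  SPL1 = 78.8 dB, r1 = 9.9 m, r2 = 25.8 m
Formula: SPL2 = SPL1 - 20 * log10(r2 / r1)
Compute ratio: r2 / r1 = 25.8 / 9.9 = 2.6061
Compute log10: log10(2.6061) = 0.415991
Compute drop: 20 * 0.415991 = 8.3198
SPL2 = 78.8 - 8.3198 = 70.48

70.48 dB


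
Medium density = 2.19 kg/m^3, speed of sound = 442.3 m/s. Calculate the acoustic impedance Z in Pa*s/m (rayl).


Given values:
  rho = 2.19 kg/m^3
  c = 442.3 m/s
Formula: Z = rho * c
Z = 2.19 * 442.3
Z = 968.64

968.64 rayl


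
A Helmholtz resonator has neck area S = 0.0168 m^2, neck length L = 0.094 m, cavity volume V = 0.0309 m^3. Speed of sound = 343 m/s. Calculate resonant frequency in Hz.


Given values:
  S = 0.0168 m^2, L = 0.094 m, V = 0.0309 m^3, c = 343 m/s
Formula: f = (c / (2*pi)) * sqrt(S / (V * L))
Compute V * L = 0.0309 * 0.094 = 0.0029046
Compute S / (V * L) = 0.0168 / 0.0029046 = 5.7839
Compute sqrt(5.7839) = 2.404974
Compute c / (2*pi) = 343 / 6.283185 = 54.590148
f = 54.590148 * 2.404974 = 131.29

131.29 Hz


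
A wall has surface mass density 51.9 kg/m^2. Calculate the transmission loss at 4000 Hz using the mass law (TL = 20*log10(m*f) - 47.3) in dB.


Given values:
  m = 51.9 kg/m^2, f = 4000 Hz
Formula: TL = 20 * log10(m * f) - 47.3
Compute m * f = 51.9 * 4000 = 207600.0
Compute log10(207600.0) = 5.317227
Compute 20 * 5.317227 = 106.3445
TL = 106.3445 - 47.3 = 59.04

59.04 dB


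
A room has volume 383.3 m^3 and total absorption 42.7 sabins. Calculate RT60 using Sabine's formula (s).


Given values:
  V = 383.3 m^3
  A = 42.7 sabins
Formula: RT60 = 0.161 * V / A
Numerator: 0.161 * 383.3 = 61.7113
RT60 = 61.7113 / 42.7 = 1.445

1.445 s


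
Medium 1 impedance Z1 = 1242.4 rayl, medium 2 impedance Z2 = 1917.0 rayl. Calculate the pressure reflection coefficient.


Given values:
  Z1 = 1242.4 rayl, Z2 = 1917.0 rayl
Formula: R = (Z2 - Z1) / (Z2 + Z1)
Numerator: Z2 - Z1 = 1917.0 - 1242.4 = 674.6
Denominator: Z2 + Z1 = 1917.0 + 1242.4 = 3159.4
R = 674.6 / 3159.4 = 0.2135

0.2135


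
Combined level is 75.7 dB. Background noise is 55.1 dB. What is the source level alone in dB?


Given values:
  L_total = 75.7 dB, L_bg = 55.1 dB
Formula: L_source = 10 * log10(10^(L_total/10) - 10^(L_bg/10))
Convert to linear:
  10^(75.7/10) = 37153522.9097
  10^(55.1/10) = 323593.6569
Difference: 37153522.9097 - 323593.6569 = 36829929.2528
L_source = 10 * log10(36829929.2528) = 75.66

75.66 dB


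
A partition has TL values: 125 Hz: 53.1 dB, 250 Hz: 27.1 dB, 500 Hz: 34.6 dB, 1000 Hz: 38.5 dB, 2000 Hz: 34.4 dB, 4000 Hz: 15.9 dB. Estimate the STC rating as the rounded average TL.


Given TL values at each frequency:
  125 Hz: 53.1 dB
  250 Hz: 27.1 dB
  500 Hz: 34.6 dB
  1000 Hz: 38.5 dB
  2000 Hz: 34.4 dB
  4000 Hz: 15.9 dB
Formula: STC ~ round(average of TL values)
Sum = 53.1 + 27.1 + 34.6 + 38.5 + 34.4 + 15.9 = 203.6
Average = 203.6 / 6 = 33.93
Rounded: 34

34


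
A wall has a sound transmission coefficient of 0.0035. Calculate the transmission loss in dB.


Given values:
  tau = 0.0035
Formula: TL = 10 * log10(1 / tau)
Compute 1 / tau = 1 / 0.0035 = 285.7143
Compute log10(285.7143) = 2.455932
TL = 10 * 2.455932 = 24.56

24.56 dB


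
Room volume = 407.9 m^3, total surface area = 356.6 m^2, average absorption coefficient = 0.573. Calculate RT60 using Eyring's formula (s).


Given values:
  V = 407.9 m^3, S = 356.6 m^2, alpha = 0.573
Formula: RT60 = 0.161 * V / (-S * ln(1 - alpha))
Compute ln(1 - 0.573) = ln(0.427) = -0.850971
Denominator: -356.6 * -0.850971 = 303.4563
Numerator: 0.161 * 407.9 = 65.6719
RT60 = 65.6719 / 303.4563 = 0.216

0.216 s


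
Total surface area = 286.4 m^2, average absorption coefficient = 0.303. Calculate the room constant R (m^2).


Given values:
  S = 286.4 m^2, alpha = 0.303
Formula: R = S * alpha / (1 - alpha)
Numerator: 286.4 * 0.303 = 86.7792
Denominator: 1 - 0.303 = 0.697
R = 86.7792 / 0.697 = 124.5

124.5 m^2


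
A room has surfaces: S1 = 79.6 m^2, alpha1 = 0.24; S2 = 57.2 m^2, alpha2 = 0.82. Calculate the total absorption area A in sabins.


Given surfaces:
  Surface 1: 79.6 * 0.24 = 19.104
  Surface 2: 57.2 * 0.82 = 46.904
Formula: A = sum(Si * alpha_i)
A = 19.104 + 46.904
A = 66.01

66.01 sabins


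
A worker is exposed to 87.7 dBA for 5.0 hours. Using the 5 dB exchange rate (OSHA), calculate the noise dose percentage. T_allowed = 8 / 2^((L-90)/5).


Given values:
  L = 87.7 dBA, T = 5.0 hours
Formula: T_allowed = 8 / 2^((L - 90) / 5)
Compute exponent: (87.7 - 90) / 5 = -0.46
Compute 2^(-0.46) = 0.726986
T_allowed = 8 / 0.726986 = 11.004338 hours
Dose = (T / T_allowed) * 100
Dose = (5.0 / 11.004338) * 100 = 45.44

45.44 %


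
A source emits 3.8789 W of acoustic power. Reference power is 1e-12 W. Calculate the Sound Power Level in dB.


Given values:
  W = 3.8789 W
  W_ref = 1e-12 W
Formula: SWL = 10 * log10(W / W_ref)
Compute ratio: W / W_ref = 3878900000000
Compute log10: log10(3878900000000) = 12.588709
Multiply: SWL = 10 * 12.588709 = 125.89

125.89 dB


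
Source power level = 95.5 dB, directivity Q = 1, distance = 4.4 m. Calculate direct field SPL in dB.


Given values:
  Lw = 95.5 dB, Q = 1, r = 4.4 m
Formula: SPL = Lw + 10 * log10(Q / (4 * pi * r^2))
Compute 4 * pi * r^2 = 4 * pi * 4.4^2 = 243.2849
Compute Q / denom = 1 / 243.2849 = 0.00411041
Compute 10 * log10(0.00411041) = -23.8611
SPL = 95.5 + (-23.8611) = 71.64

71.64 dB


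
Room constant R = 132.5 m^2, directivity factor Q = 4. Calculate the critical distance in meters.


Given values:
  R = 132.5 m^2, Q = 4
Formula: d_c = 0.141 * sqrt(Q * R)
Compute Q * R = 4 * 132.5 = 530.0
Compute sqrt(530.0) = 23.0217
d_c = 0.141 * 23.0217 = 3.246

3.246 m


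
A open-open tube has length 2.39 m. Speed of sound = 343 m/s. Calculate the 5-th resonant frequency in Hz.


Given values:
  Tube type: open-open, L = 2.39 m, c = 343 m/s, n = 5
Formula: f_n = n * c / (2 * L)
Compute 2 * L = 2 * 2.39 = 4.78
f = 5 * 343 / 4.78
f = 358.79

358.79 Hz


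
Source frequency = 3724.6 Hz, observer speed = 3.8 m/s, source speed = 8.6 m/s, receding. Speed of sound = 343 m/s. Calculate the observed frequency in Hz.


Given values:
  f_s = 3724.6 Hz, v_o = 3.8 m/s, v_s = 8.6 m/s
  Direction: receding
Formula: f_o = f_s * (c - v_o) / (c + v_s)
Numerator: c - v_o = 343 - 3.8 = 339.2
Denominator: c + v_s = 343 + 8.6 = 351.6
f_o = 3724.6 * 339.2 / 351.6 = 3593.24

3593.24 Hz


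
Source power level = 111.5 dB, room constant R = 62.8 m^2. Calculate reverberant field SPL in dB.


Given values:
  Lw = 111.5 dB, R = 62.8 m^2
Formula: SPL = Lw + 10 * log10(4 / R)
Compute 4 / R = 4 / 62.8 = 0.063694
Compute 10 * log10(0.063694) = -11.959
SPL = 111.5 + (-11.959) = 99.54

99.54 dB


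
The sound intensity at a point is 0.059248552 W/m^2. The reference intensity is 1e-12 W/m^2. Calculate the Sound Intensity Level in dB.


Given values:
  I = 0.059248552 W/m^2
  I_ref = 1e-12 W/m^2
Formula: SIL = 10 * log10(I / I_ref)
Compute ratio: I / I_ref = 59248552000
Compute log10: log10(59248552000) = 10.772678
Multiply: SIL = 10 * 10.772678 = 107.73

107.73 dB


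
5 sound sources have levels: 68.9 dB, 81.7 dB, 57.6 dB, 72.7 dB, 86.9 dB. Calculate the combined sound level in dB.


Formula: L_total = 10 * log10( sum(10^(Li/10)) )
  Source 1: 10^(68.9/10) = 7762471.1663
  Source 2: 10^(81.7/10) = 147910838.8168
  Source 3: 10^(57.6/10) = 575439.9373
  Source 4: 10^(72.7/10) = 18620871.3666
  Source 5: 10^(86.9/10) = 489778819.3684
Sum of linear values = 664648440.6554
L_total = 10 * log10(664648440.6554) = 88.23

88.23 dB


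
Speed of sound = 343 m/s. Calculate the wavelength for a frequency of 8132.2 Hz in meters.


Given values:
  c = 343 m/s, f = 8132.2 Hz
Formula: lambda = c / f
lambda = 343 / 8132.2
lambda = 0.0422

0.0422 m


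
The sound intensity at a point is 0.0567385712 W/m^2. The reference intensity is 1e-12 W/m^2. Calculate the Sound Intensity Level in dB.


Given values:
  I = 0.0567385712 W/m^2
  I_ref = 1e-12 W/m^2
Formula: SIL = 10 * log10(I / I_ref)
Compute ratio: I / I_ref = 56738571200
Compute log10: log10(56738571200) = 10.753878
Multiply: SIL = 10 * 10.753878 = 107.54

107.54 dB


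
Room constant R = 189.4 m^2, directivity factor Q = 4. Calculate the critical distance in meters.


Given values:
  R = 189.4 m^2, Q = 4
Formula: d_c = 0.141 * sqrt(Q * R)
Compute Q * R = 4 * 189.4 = 757.6
Compute sqrt(757.6) = 27.5245
d_c = 0.141 * 27.5245 = 3.881

3.881 m


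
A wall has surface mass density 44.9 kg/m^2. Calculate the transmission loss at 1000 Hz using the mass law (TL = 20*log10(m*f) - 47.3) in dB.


Given values:
  m = 44.9 kg/m^2, f = 1000 Hz
Formula: TL = 20 * log10(m * f) - 47.3
Compute m * f = 44.9 * 1000 = 44900.0
Compute log10(44900.0) = 4.652246
Compute 20 * 4.652246 = 93.0449
TL = 93.0449 - 47.3 = 45.74

45.74 dB


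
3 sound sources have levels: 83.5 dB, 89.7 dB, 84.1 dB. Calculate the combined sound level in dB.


Formula: L_total = 10 * log10( sum(10^(Li/10)) )
  Source 1: 10^(83.5/10) = 223872113.8568
  Source 2: 10^(89.7/10) = 933254300.797
  Source 3: 10^(84.1/10) = 257039578.2769
Sum of linear values = 1414165992.9307
L_total = 10 * log10(1414165992.9307) = 91.51

91.51 dB


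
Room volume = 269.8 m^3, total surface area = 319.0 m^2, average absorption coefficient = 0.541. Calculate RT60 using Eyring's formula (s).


Given values:
  V = 269.8 m^3, S = 319.0 m^2, alpha = 0.541
Formula: RT60 = 0.161 * V / (-S * ln(1 - alpha))
Compute ln(1 - 0.541) = ln(0.459) = -0.778705
Denominator: -319.0 * -0.778705 = 248.4069
Numerator: 0.161 * 269.8 = 43.4378
RT60 = 43.4378 / 248.4069 = 0.175

0.175 s


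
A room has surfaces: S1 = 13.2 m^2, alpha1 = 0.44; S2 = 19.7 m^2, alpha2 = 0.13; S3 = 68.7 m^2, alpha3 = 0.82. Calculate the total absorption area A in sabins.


Given surfaces:
  Surface 1: 13.2 * 0.44 = 5.808
  Surface 2: 19.7 * 0.13 = 2.561
  Surface 3: 68.7 * 0.82 = 56.334
Formula: A = sum(Si * alpha_i)
A = 5.808 + 2.561 + 56.334
A = 64.7

64.7 sabins


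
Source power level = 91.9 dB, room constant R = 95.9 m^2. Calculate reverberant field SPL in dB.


Given values:
  Lw = 91.9 dB, R = 95.9 m^2
Formula: SPL = Lw + 10 * log10(4 / R)
Compute 4 / R = 4 / 95.9 = 0.04171
Compute 10 * log10(0.04171) = -13.7976
SPL = 91.9 + (-13.7976) = 78.1

78.1 dB


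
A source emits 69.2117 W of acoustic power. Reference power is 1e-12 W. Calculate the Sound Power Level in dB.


Given values:
  W = 69.2117 W
  W_ref = 1e-12 W
Formula: SWL = 10 * log10(W / W_ref)
Compute ratio: W / W_ref = 69211700000000
Compute log10: log10(69211700000000) = 13.84018
Multiply: SWL = 10 * 13.84018 = 138.4

138.4 dB


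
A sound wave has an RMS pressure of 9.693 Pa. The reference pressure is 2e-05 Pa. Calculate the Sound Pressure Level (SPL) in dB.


Given values:
  p = 9.693 Pa
  p_ref = 2e-05 Pa
Formula: SPL = 20 * log10(p / p_ref)
Compute ratio: p / p_ref = 9.693 / 2e-05 = 484650
Compute log10: log10(484650) = 5.685428
Multiply: SPL = 20 * 5.685428 = 113.71

113.71 dB


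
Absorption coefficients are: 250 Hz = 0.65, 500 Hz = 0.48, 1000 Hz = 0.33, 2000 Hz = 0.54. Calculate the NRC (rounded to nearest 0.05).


Given values:
  a_250 = 0.65, a_500 = 0.48
  a_1000 = 0.33, a_2000 = 0.54
Formula: NRC = (a250 + a500 + a1000 + a2000) / 4
Sum = 0.65 + 0.48 + 0.33 + 0.54 = 2.0
NRC = 2.0 / 4 = 0.5
Rounded to nearest 0.05: 0.5

0.5


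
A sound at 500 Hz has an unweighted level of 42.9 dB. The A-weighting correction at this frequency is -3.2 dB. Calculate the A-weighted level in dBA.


Given values:
  SPL = 42.9 dB
  A-weighting at 500 Hz = -3.2 dB
Formula: L_A = SPL + A_weight
L_A = 42.9 + (-3.2)
L_A = 39.7

39.7 dBA


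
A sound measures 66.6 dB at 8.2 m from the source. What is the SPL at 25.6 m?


Given values:
  SPL1 = 66.6 dB, r1 = 8.2 m, r2 = 25.6 m
Formula: SPL2 = SPL1 - 20 * log10(r2 / r1)
Compute ratio: r2 / r1 = 25.6 / 8.2 = 3.122
Compute log10: log10(3.122) = 0.494433
Compute drop: 20 * 0.494433 = 9.8887
SPL2 = 66.6 - 9.8887 = 56.71

56.71 dB


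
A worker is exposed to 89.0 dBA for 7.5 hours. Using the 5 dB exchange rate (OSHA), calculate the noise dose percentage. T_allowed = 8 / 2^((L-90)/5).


Given values:
  L = 89.0 dBA, T = 7.5 hours
Formula: T_allowed = 8 / 2^((L - 90) / 5)
Compute exponent: (89.0 - 90) / 5 = -0.2
Compute 2^(-0.2) = 0.870551
T_allowed = 8 / 0.870551 = 9.189582 hours
Dose = (T / T_allowed) * 100
Dose = (7.5 / 9.189582) * 100 = 81.61

81.61 %


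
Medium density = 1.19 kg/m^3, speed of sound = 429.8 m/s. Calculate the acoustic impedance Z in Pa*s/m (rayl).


Given values:
  rho = 1.19 kg/m^3
  c = 429.8 m/s
Formula: Z = rho * c
Z = 1.19 * 429.8
Z = 511.46

511.46 rayl


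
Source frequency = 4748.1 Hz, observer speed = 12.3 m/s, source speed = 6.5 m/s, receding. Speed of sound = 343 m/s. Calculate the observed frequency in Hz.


Given values:
  f_s = 4748.1 Hz, v_o = 12.3 m/s, v_s = 6.5 m/s
  Direction: receding
Formula: f_o = f_s * (c - v_o) / (c + v_s)
Numerator: c - v_o = 343 - 12.3 = 330.7
Denominator: c + v_s = 343 + 6.5 = 349.5
f_o = 4748.1 * 330.7 / 349.5 = 4492.69

4492.69 Hz


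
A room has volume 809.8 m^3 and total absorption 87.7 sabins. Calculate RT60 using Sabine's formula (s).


Given values:
  V = 809.8 m^3
  A = 87.7 sabins
Formula: RT60 = 0.161 * V / A
Numerator: 0.161 * 809.8 = 130.3778
RT60 = 130.3778 / 87.7 = 1.487

1.487 s


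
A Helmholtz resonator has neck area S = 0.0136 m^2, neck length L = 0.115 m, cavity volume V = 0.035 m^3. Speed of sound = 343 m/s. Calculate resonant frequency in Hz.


Given values:
  S = 0.0136 m^2, L = 0.115 m, V = 0.035 m^3, c = 343 m/s
Formula: f = (c / (2*pi)) * sqrt(S / (V * L))
Compute V * L = 0.035 * 0.115 = 0.004025
Compute S / (V * L) = 0.0136 / 0.004025 = 3.3789
Compute sqrt(3.3789) = 1.838178
Compute c / (2*pi) = 343 / 6.283185 = 54.590148
f = 54.590148 * 1.838178 = 100.35

100.35 Hz


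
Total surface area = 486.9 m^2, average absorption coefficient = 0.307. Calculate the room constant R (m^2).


Given values:
  S = 486.9 m^2, alpha = 0.307
Formula: R = S * alpha / (1 - alpha)
Numerator: 486.9 * 0.307 = 149.4783
Denominator: 1 - 0.307 = 0.693
R = 149.4783 / 0.693 = 215.7

215.7 m^2


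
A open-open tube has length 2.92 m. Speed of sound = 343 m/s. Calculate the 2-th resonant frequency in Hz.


Given values:
  Tube type: open-open, L = 2.92 m, c = 343 m/s, n = 2
Formula: f_n = n * c / (2 * L)
Compute 2 * L = 2 * 2.92 = 5.84
f = 2 * 343 / 5.84
f = 117.47

117.47 Hz


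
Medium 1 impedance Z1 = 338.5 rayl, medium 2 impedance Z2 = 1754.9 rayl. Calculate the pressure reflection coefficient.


Given values:
  Z1 = 338.5 rayl, Z2 = 1754.9 rayl
Formula: R = (Z2 - Z1) / (Z2 + Z1)
Numerator: Z2 - Z1 = 1754.9 - 338.5 = 1416.4
Denominator: Z2 + Z1 = 1754.9 + 338.5 = 2093.4
R = 1416.4 / 2093.4 = 0.6766

0.6766


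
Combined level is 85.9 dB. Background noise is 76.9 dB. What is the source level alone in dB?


Given values:
  L_total = 85.9 dB, L_bg = 76.9 dB
Formula: L_source = 10 * log10(10^(L_total/10) - 10^(L_bg/10))
Convert to linear:
  10^(85.9/10) = 389045144.9943
  10^(76.9/10) = 48977881.9368
Difference: 389045144.9943 - 48977881.9368 = 340067263.0575
L_source = 10 * log10(340067263.0575) = 85.32

85.32 dB


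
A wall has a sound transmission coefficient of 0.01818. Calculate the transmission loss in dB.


Given values:
  tau = 0.01818
Formula: TL = 10 * log10(1 / tau)
Compute 1 / tau = 1 / 0.01818 = 55.0055
Compute log10(55.0055) = 1.740406
TL = 10 * 1.740406 = 17.4

17.4 dB


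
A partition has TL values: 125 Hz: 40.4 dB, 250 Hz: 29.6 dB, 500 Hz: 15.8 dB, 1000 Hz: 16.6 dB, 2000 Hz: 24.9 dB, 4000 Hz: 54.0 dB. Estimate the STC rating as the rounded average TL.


Given TL values at each frequency:
  125 Hz: 40.4 dB
  250 Hz: 29.6 dB
  500 Hz: 15.8 dB
  1000 Hz: 16.6 dB
  2000 Hz: 24.9 dB
  4000 Hz: 54.0 dB
Formula: STC ~ round(average of TL values)
Sum = 40.4 + 29.6 + 15.8 + 16.6 + 24.9 + 54.0 = 181.3
Average = 181.3 / 6 = 30.22
Rounded: 30

30


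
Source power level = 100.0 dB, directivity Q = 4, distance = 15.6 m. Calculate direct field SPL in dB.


Given values:
  Lw = 100.0 dB, Q = 4, r = 15.6 m
Formula: SPL = Lw + 10 * log10(Q / (4 * pi * r^2))
Compute 4 * pi * r^2 = 4 * pi * 15.6^2 = 3058.152
Compute Q / denom = 4 / 3058.152 = 0.00130798
Compute 10 * log10(0.00130798) = -28.834
SPL = 100.0 + (-28.834) = 71.17

71.17 dB


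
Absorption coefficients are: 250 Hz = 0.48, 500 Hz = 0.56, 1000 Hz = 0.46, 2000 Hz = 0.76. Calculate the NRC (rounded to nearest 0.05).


Given values:
  a_250 = 0.48, a_500 = 0.56
  a_1000 = 0.46, a_2000 = 0.76
Formula: NRC = (a250 + a500 + a1000 + a2000) / 4
Sum = 0.48 + 0.56 + 0.46 + 0.76 = 2.26
NRC = 2.26 / 4 = 0.565
Rounded to nearest 0.05: 0.55

0.55


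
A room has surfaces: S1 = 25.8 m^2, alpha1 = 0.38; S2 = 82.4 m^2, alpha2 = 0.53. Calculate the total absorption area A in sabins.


Given surfaces:
  Surface 1: 25.8 * 0.38 = 9.804
  Surface 2: 82.4 * 0.53 = 43.672
Formula: A = sum(Si * alpha_i)
A = 9.804 + 43.672
A = 53.48

53.48 sabins
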